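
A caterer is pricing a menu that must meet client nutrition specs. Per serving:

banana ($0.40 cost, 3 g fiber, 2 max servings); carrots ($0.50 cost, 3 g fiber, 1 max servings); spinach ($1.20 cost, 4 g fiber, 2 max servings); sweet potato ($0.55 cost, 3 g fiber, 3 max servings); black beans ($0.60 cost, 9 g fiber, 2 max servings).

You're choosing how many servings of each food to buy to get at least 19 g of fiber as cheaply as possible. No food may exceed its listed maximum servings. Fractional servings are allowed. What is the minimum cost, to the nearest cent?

Cost per g of fiber: black beans $0.0667, banana $0.1333, carrots $0.1667, sweet potato $0.1833, spinach $0.3000.
Take 2 servings of black beans: +18.0 g fiber for $1.20 (total $1.20, still need 1.0 g).
Take 0.3333 servings of banana: +1.0 g fiber for $0.13 (total $1.33, still need 0.0 g).
Filling from the cheapest source first is optimal under one linear minimum: $1.33.

$1.33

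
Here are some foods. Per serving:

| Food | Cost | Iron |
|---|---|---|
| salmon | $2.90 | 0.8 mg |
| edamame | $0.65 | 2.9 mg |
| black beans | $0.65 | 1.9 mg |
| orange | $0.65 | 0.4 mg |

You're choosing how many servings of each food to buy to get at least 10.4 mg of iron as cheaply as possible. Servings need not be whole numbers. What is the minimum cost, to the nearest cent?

Cost per mg of iron: edamame $0.2241, black beans $0.3421, orange $1.6250, salmon $3.6250.
With no serving limits, use only edamame: 10.4 mg / 2.9 mg = 3.586 servings × $0.65 = $2.33.

$2.33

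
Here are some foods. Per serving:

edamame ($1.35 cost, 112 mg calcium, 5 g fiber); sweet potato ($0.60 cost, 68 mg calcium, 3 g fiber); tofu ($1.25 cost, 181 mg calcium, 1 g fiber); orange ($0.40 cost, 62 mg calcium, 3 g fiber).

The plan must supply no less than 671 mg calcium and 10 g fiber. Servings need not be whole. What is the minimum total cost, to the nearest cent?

$4.33

This is a tiny linear program; its minimum lies at a vertex of the feasible set. List the vertices and price them.
edamame only: max(671/112, 10/5) = 5.991 servings → $8.09.
sweet potato only: max(671/68, 10/3) = 9.868 servings → $5.92.
tofu only: max(671/181, 10/1) = 10 servings → $12.50.
orange only: max(671/62, 10/3) = 10.82 servings → $4.33.
edamame + sweet potato with both targets exact would need a negative amount; discard.
edamame + tofu with both tight: 1.436 servings and 2.818 servings → $5.46.
edamame + orange: intersection lies outside the first quadrant.
sweet potato + tofu with both tight: 2.398 servings and 2.806 servings → $4.95.
sweet potato + orange with both targets exact would need a negative amount; discard.
tofu + orange with both tight: 2.896 servings and 2.368 servings → $4.57.
Cheapest feasible corner: $4.33.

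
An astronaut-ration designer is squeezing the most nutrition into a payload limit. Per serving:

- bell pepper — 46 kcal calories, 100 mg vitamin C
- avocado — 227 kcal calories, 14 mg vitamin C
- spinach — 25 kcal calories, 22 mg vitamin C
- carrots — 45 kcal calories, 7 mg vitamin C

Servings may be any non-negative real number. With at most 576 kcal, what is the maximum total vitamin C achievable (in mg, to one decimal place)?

1252.2 mg

Vitamin C per kcal: bell pepper 2.174, spinach 0.88, carrots 0.1556, avocado 0.06167.
With no serving limits, spend the whole calories allowance on bell pepper: 576 kcal / 46 kcal × 100 mg = 1252.2 mg.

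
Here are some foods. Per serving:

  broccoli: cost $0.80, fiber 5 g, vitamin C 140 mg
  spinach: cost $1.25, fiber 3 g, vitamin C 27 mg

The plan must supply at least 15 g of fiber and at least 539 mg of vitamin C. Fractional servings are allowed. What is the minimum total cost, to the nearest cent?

$3.08

For a min-cost LP with two ≥-constraints, a basic feasible solution has at most two positive variables.
broccoli only: max(15/5, 539/140) = 3.85 servings → $3.08.
spinach only: max(15/3, 539/27) = 19.96 servings → $24.95.
broccoli + spinach: the both-tight solution has a negative serving — not a feasible corner.
Cheapest feasible corner: $3.08.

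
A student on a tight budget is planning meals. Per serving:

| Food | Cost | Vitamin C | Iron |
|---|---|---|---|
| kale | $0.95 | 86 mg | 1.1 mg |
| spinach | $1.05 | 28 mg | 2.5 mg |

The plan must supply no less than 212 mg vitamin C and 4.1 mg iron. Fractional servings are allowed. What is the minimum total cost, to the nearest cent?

$2.82

Minimising a linear cost over {vitamin C ≥ 212, iron ≥ 4.1, servings ≥ 0} — the optimum is at a vertex, using one or two foods.
kale only: max(212/86, 4.1/1.1) = 3.727 servings → $3.54.
spinach only: max(212/28, 4.1/2.5) = 7.571 servings → $7.95.
kale + spinach with both tight: 2.254 servings and 0.6482 servings → $2.82.
The minimum over all feasible corners is $2.82.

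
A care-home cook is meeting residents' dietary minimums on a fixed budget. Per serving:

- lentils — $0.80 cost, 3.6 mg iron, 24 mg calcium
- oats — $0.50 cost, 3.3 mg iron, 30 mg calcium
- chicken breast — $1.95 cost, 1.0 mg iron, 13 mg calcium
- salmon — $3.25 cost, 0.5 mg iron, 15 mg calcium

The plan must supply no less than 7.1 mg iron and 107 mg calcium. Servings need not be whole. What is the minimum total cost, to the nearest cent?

$1.78

At the optimum either one food covers both requirements or two foods hit both targets exactly; no other combination can be cheaper.
lentils only: max(7.1/3.6, 107/24) = 4.458 servings → $3.57.
oats only: max(7.1/3.3, 107/30) = 3.567 servings → $1.78.
chicken breast only: max(7.1/1.0, 107/13) = 8.231 servings → $16.05.
salmon only: max(7.1/0.5, 107/15) = 14.2 servings → $46.15.
lentils + oats: the both-tight solution has a negative serving — not a feasible corner.
lentils + chicken breast: intersection lies outside the first quadrant.
lentils + salmon with both tight: 1.262 servings and 5.114 servings → $17.63.
oats + chicken breast with both targets exact would need a negative amount; discard.
oats + salmon with both tight: 1.536 servings and 4.061 servings → $13.97.
chicken breast + salmon with both tight: 6.235 servings and 1.729 servings → $17.78.
Cheapest feasible corner: $1.78.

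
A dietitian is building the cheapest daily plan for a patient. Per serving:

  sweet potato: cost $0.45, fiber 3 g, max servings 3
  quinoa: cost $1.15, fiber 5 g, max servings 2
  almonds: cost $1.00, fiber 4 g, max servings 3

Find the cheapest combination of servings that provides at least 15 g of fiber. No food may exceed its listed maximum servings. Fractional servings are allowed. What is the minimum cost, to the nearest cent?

Cost per g of fiber: sweet potato $0.1500, quinoa $0.2300, almonds $0.2500.
Take 3 servings of sweet potato: +9.0 g fiber for $1.35 (total $1.35, still need 6.0 g).
Take 1.2 servings of quinoa: +6.0 g fiber for $1.38 (total $2.73, still need 0.0 g).
Filling from the cheapest source first is optimal under one linear minimum: $2.73.

$2.73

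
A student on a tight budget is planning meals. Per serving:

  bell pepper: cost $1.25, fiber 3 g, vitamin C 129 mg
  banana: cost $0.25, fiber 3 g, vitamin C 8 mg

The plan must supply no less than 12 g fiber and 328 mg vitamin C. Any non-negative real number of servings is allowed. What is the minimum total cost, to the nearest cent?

For a min-cost LP with two ≥-constraints, a basic feasible solution has at most two positive variables.
bell pepper only: max(12/3, 328/129) = 4 servings → $5.00.
banana only: max(12/3, 328/8) = 41 servings → $10.25.
bell pepper + banana with both tight: 2.446 servings and 1.554 servings → $3.45.
Cheapest feasible corner: $3.45.

$3.45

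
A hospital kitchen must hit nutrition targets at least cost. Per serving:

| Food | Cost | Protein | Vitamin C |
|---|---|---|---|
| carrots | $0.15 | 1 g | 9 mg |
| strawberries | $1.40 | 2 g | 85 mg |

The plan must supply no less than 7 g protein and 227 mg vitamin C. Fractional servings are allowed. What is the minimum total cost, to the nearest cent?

$3.74

Compare the cost at each extreme point of the feasible region.
carrots only: max(7/1, 227/9) = 25.22 servings → $3.78.
strawberries only: max(7/2, 227/85) = 3.5 servings → $4.90.
carrots + strawberries with both tight: 2.104 servings and 2.448 servings → $3.74.
The minimum over all feasible corners is $3.74.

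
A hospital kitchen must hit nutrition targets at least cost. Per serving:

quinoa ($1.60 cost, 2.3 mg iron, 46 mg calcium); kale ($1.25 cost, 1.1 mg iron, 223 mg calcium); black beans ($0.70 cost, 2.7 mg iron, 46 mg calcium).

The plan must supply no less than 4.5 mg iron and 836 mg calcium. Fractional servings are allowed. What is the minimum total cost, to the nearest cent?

Two binding constraints pin down two serving amounts, so the optimal mix uses at most two foods. The candidates are each food alone (scaled to the tighter of iron/calcium) and each pair with both constraints tight.
quinoa only: max(4.5/2.3, 836/46) = 18.17 servings → $29.08.
kale only: max(4.5/1.1, 836/223) = 4.091 servings → $5.11.
black beans only: max(4.5/2.7, 836/46) = 18.17 servings → $12.72.
quinoa + kale with both tight: 0.1815 servings and 3.711 servings → $4.93.
quinoa + black beans: the both-tight solution has a negative serving — not a feasible corner.
kale + black beans with both tight: 3.717 servings and 0.1521 servings → $4.75.
Cheapest feasible corner: $4.75.

$4.75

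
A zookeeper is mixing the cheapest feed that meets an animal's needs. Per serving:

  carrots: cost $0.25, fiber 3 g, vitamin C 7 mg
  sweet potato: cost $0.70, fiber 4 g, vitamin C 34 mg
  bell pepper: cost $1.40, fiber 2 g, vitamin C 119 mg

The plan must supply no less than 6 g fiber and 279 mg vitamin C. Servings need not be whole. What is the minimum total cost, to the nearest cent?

Check every corner: each single food scaled to meet both minima, and each pair solved so both constraints bind.
carrots only: max(6/3, 279/7) = 39.86 servings → $9.96.
sweet potato only: max(6/4, 279/34) = 8.206 servings → $5.74.
bell pepper only: max(6/2, 279/119) = 3 servings → $4.20.
carrots + sweet potato: intersection lies outside the first quadrant.
carrots + bell pepper with both tight: 0.4548 servings and 2.318 servings → $3.36.
sweet potato + bell pepper with both tight: 0.3824 servings and 2.235 servings → $3.40.
Cheapest feasible corner: $3.36.

$3.36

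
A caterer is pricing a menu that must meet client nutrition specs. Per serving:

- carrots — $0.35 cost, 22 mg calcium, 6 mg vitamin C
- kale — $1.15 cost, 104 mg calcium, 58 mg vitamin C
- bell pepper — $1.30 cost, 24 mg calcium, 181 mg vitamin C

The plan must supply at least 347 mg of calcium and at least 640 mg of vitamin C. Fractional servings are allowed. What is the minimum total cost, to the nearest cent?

$6.59

At the optimum either one food covers both requirements or two foods hit both targets exactly; no other combination can be cheaper.
carrots only: max(347/22, 640/6) = 106.7 servings → $37.33.
kale only: max(347/104, 640/58) = 11.03 servings → $12.69.
bell pepper only: max(347/24, 640/181) = 14.46 servings → $18.80.
carrots + kale: the both-tight solution has a negative serving — not a feasible corner.
carrots + bell pepper with both tight: 12.36 servings and 3.126 servings → $8.39.
kale + bell pepper with both tight: 2.722 servings and 2.664 servings → $6.59.
So the least-cost plan costs $6.59.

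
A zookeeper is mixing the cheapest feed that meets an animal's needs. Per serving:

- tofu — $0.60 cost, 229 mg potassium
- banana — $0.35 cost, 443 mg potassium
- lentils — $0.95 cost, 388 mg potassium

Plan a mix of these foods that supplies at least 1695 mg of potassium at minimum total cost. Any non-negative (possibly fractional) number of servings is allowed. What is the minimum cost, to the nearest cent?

$1.34

Cost per mg of potassium: banana $0.0008, lentils $0.0024, tofu $0.0026.
With no serving limits, use only banana: 1695 mg / 443 mg = 3.826 servings × $0.35 = $1.34.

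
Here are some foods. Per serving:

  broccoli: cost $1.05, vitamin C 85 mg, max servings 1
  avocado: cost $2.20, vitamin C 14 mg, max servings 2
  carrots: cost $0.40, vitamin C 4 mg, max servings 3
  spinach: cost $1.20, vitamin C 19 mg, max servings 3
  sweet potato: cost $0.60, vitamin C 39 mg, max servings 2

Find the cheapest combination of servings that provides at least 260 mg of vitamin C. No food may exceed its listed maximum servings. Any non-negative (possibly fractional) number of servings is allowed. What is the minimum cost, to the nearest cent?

$11.45

Cost per mg of vitamin C: broccoli $0.0124, sweet potato $0.0154, spinach $0.0632, carrots $0.1000, avocado $0.1571.
Take 1 serving of broccoli: +85.0 mg vitamin C for $1.05 (total $1.05, still need 175.0 mg).
Take 2 servings of sweet potato: +78.0 mg vitamin C for $1.20 (total $2.25, still need 97.0 mg).
Take 3 servings of spinach: +57.0 mg vitamin C for $3.60 (total $5.85, still need 40.0 mg).
Take 3 servings of carrots: +12.0 mg vitamin C for $1.20 (total $7.05, still need 28.0 mg).
Take 2 servings of avocado: +28.0 mg vitamin C for $4.40 (total $11.45, still need 0.0 mg).
Greedy by cheapest-per-mg is optimal for a single linear constraint, so the minimum cost is $11.45.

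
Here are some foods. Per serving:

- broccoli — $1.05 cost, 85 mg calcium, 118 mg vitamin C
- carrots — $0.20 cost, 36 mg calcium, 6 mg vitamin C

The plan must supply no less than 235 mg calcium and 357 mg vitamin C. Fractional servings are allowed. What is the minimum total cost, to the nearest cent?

$3.18

A basic optimal solution has at most two foods positive. Try each food alone and each pair with both targets met exactly.
broccoli only: max(235/85, 357/118) = 3.025 servings → $3.18.
carrots only: max(235/36, 357/6) = 59.5 servings → $11.90.
broccoli + carrots: intersection lies outside the first quadrant.
Cheapest feasible corner: $3.18.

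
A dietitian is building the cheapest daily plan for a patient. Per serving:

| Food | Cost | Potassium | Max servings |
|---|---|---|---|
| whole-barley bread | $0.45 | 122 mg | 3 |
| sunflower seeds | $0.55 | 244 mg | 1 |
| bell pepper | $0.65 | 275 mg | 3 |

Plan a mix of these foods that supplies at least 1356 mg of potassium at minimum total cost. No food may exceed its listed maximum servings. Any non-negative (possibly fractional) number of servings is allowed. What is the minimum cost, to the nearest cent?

$3.56

Cost per mg of potassium: sunflower seeds $0.0023, bell pepper $0.0024, whole-barley bread $0.0037.
Take 1 serving of sunflower seeds: +244.0 mg potassium for $0.55 (total $0.55, still need 1112.0 mg).
Take 3 servings of bell pepper: +825.0 mg potassium for $1.95 (total $2.50, still need 287.0 mg).
Take 2.352 servings of whole-barley bread: +287.0 mg potassium for $1.06 (total $3.56, still need 0.0 mg).
Filling from the cheapest source first is optimal under one linear minimum: $3.56.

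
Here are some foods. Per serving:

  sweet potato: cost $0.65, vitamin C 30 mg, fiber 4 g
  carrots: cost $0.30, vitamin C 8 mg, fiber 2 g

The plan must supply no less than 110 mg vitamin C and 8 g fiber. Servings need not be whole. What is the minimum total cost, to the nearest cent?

sweet potato only: max(110/30, 8/4) = 3.667 servings → $2.38.
carrots only: max(110/8, 8/2) = 13.75 servings → $4.12.
sweet potato + carrots: the both-tight solution has a negative serving — not a feasible corner.
So the least-cost plan costs $2.38.

$2.38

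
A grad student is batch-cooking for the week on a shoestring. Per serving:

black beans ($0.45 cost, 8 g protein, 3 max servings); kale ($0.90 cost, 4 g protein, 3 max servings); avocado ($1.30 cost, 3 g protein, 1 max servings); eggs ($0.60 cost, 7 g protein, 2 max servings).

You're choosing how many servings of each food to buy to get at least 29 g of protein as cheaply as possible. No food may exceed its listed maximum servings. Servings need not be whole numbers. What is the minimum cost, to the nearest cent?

Cost per g of protein: black beans $0.0563, eggs $0.0857, kale $0.2250, avocado $0.4333.
Take 3 servings of black beans: +24.0 g protein for $1.35 (total $1.35, still need 5.0 g).
Take 0.7143 servings of eggs: +5.0 g protein for $0.43 (total $1.78, still need 0.0 g).
Greedy by cheapest-per-g is optimal for a single linear constraint, so the minimum cost is $1.78.

$1.78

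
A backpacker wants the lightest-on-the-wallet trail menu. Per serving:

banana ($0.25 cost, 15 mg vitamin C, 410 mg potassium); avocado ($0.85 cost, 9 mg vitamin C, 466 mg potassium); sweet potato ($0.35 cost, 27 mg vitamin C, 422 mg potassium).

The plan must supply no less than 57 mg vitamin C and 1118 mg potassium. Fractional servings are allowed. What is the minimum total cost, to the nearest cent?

$0.81

The cheapest plan sits at a corner of the feasible region — with two constraints it uses at most two foods.
banana only: max(57/15, 1118/410) = 3.8 servings → $0.95.
avocado only: max(57/9, 1118/466) = 6.333 servings → $5.38.
sweet potato only: max(57/27, 1118/422) = 2.649 servings → $0.93.
banana + avocado with both targets exact would need a negative amount; discard.
banana + sweet potato with both tight: 1.294 servings and 1.392 servings → $0.81.
avocado + sweet potato with both tight: 0.6981 servings and 1.878 servings → $1.25.
The minimum over all feasible corners is $0.81.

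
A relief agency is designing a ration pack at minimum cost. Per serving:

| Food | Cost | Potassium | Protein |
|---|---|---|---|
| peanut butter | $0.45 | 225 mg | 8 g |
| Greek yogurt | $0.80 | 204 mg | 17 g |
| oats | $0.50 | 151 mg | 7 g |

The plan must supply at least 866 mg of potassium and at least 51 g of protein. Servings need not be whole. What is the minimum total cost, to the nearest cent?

For a min-cost LP with two ≥-constraints, a basic feasible solution has at most two positive variables.
peanut butter only: max(866/225, 51/8) = 6.375 servings → $2.87.
Greek yogurt only: max(866/204, 51/17) = 4.245 servings → $3.40.
oats only: max(866/151, 51/7) = 7.286 servings → $3.64.
peanut butter + Greek yogurt with both tight: 1.969 servings and 2.073 servings → $2.54.
peanut butter + oats with both targets exact would need a negative amount; discard.
Greek yogurt + oats with both tight: 1.439 servings and 3.791 servings → $3.05.
The minimum over all feasible corners is $2.54.

$2.54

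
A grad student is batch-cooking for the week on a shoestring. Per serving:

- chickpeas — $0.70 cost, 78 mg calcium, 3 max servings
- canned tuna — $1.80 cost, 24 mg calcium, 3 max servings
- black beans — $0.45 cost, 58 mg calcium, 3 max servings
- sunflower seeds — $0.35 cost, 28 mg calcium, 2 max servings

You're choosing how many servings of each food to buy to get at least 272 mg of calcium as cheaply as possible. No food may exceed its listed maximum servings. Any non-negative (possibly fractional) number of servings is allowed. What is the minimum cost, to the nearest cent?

$2.23

Cost per mg of calcium: black beans $0.0078, chickpeas $0.0090, sunflower seeds $0.0125, canned tuna $0.0750.
Take 3 servings of black beans: +174.0 mg calcium for $1.35 (total $1.35, still need 98.0 mg).
Take 1.256 servings of chickpeas: +98.0 mg calcium for $0.88 (total $2.23, still need 0.0 mg).
Greedy by cheapest-per-mg is optimal for a single linear constraint, so the minimum cost is $2.23.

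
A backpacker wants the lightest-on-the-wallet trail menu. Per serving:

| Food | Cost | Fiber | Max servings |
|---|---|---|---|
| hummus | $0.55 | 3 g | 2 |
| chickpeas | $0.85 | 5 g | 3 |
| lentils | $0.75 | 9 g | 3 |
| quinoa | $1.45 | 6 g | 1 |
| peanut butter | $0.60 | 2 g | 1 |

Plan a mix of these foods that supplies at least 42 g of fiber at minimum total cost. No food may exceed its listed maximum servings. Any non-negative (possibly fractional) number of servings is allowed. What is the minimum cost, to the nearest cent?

$4.80

Cost per g of fiber: lentils $0.0833, chickpeas $0.1700, hummus $0.1833, quinoa $0.2417, peanut butter $0.3000.
Take 3 servings of lentils: +27.0 g fiber for $2.25 (total $2.25, still need 15.0 g).
Take 3 servings of chickpeas: +15.0 g fiber for $2.55 (total $4.80, still need 0.0 g).
Greedy by cheapest-per-g is optimal for a single linear constraint, so the minimum cost is $4.80.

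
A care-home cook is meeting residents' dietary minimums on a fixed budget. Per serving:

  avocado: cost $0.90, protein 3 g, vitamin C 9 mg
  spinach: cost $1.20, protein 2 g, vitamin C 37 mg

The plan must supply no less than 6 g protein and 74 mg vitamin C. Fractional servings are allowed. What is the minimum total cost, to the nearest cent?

The cheapest plan sits at a corner of the feasible region — with two constraints it uses at most two foods.
avocado only: max(6/3, 74/9) = 8.222 servings → $7.40.
spinach only: max(6/2, 74/37) = 3 servings → $3.60.
avocado + spinach with both tight: 0.7957 servings and 1.806 servings → $2.88.
The minimum over all feasible corners is $2.88.

$2.88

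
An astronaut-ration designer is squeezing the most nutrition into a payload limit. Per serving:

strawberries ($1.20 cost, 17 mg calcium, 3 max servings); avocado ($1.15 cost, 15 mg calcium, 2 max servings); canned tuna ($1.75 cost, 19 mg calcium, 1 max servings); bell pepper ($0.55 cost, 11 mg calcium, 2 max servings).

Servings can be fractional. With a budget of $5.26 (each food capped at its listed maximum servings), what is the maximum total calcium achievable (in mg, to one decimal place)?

80.3 mg

Calcium per dollar: bell pepper 20, strawberries 14.17, avocado 13.04, canned tuna 10.86.
Take 2 servings of bell pepper: spends $1.10, +22.0 mg calcium (running total 22.0 mg).
Take 3 servings of strawberries: spends $3.60, +51.0 mg calcium (running total 73.0 mg).
Take 0.487 servings of avocado: spends $0.56, +7.3 mg calcium (running total 80.3 mg).
Filling greedily by calcium-per-dollar is optimal for one linear limit, giving 80.3 mg.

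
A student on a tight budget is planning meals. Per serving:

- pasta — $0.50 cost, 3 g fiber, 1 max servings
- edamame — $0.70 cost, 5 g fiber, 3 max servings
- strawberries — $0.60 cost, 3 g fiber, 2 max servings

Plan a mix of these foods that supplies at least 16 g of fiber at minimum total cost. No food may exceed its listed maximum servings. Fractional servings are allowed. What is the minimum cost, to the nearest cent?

$2.27

Cost per g of fiber: edamame $0.1400, pasta $0.1667, strawberries $0.2000.
Take 3 servings of edamame: +15.0 g fiber for $2.10 (total $2.10, still need 1.0 g).
Take 0.3333 servings of pasta: +1.0 g fiber for $0.17 (total $2.27, still need 0.0 g).
Filling from the cheapest source first is optimal under one linear minimum: $2.27.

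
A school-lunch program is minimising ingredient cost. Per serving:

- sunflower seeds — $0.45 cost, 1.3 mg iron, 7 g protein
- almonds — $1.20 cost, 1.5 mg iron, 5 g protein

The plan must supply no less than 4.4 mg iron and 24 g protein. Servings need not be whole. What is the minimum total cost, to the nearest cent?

sunflower seeds only: max(4.4/1.3, 24/7) = 3.429 servings → $1.54.
almonds only: max(4.4/1.5, 24/5) = 4.8 servings → $5.76.
sunflower seeds + almonds: the both-tight solution has a negative serving — not a feasible corner.
So the least-cost plan costs $1.54.

$1.54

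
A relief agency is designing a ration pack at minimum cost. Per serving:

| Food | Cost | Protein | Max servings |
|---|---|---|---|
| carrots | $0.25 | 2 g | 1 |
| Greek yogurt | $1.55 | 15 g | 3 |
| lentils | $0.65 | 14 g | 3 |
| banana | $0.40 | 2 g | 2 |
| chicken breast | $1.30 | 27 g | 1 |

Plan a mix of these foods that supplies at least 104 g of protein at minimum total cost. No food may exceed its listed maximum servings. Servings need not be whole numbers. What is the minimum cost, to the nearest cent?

Cost per g of protein: lentils $0.0464, chicken breast $0.0481, Greek yogurt $0.1033, carrots $0.1250, banana $0.2000.
Take 3 servings of lentils: +42.0 g protein for $1.95 (total $1.95, still need 62.0 g).
Take 1 serving of chicken breast: +27.0 g protein for $1.30 (total $3.25, still need 35.0 g).
Take 2.333 servings of Greek yogurt: +35.0 g protein for $3.62 (total $6.87, still need 0.0 g).
Filling from the cheapest source first is optimal under one linear minimum: $6.87.

$6.87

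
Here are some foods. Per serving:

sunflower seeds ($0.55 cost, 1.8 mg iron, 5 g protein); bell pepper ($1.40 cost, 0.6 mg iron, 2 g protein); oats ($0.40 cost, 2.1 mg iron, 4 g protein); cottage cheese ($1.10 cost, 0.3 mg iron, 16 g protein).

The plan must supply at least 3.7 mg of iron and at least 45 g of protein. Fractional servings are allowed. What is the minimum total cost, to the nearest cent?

Check every corner: each single food scaled to meet both minima, and each pair solved so both constraints bind.
sunflower seeds only: max(3.7/1.8, 45/5) = 9 servings → $4.95.
bell pepper only: max(3.7/0.6, 45/2) = 22.5 servings → $31.50.
oats only: max(3.7/2.1, 45/4) = 11.25 servings → $4.50.
cottage cheese only: max(3.7/0.3, 45/16) = 12.33 servings → $13.57.
sunflower seeds + bell pepper with both targets exact would need a negative amount; discard.
sunflower seeds + oats with both targets exact would need a negative amount; discard.
sunflower seeds + cottage cheese with both tight: 1.674 servings and 2.289 servings → $3.44.
bell pepper + oats with both targets exact would need a negative amount; discard.
bell pepper + cottage cheese with both tight: 5.078 servings and 2.178 servings → $9.50.
oats + cottage cheese with both tight: 1.41 servings and 2.46 servings → $3.27.
So the least-cost plan costs $3.27.

$3.27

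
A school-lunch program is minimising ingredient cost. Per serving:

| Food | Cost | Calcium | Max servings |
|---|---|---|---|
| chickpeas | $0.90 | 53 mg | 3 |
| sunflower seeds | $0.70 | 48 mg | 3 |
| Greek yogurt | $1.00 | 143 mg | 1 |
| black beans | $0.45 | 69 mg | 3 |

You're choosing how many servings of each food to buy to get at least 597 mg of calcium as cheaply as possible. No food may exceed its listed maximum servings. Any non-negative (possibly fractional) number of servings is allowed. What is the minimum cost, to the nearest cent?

$6.20

Cost per mg of calcium: black beans $0.0065, Greek yogurt $0.0070, sunflower seeds $0.0146, chickpeas $0.0170.
Take 3 servings of black beans: +207.0 mg calcium for $1.35 (total $1.35, still need 390.0 mg).
Take 1 serving of Greek yogurt: +143.0 mg calcium for $1.00 (total $2.35, still need 247.0 mg).
Take 3 servings of sunflower seeds: +144.0 mg calcium for $2.10 (total $4.45, still need 103.0 mg).
Take 1.943 servings of chickpeas: +103.0 mg calcium for $1.75 (total $6.20, still need 0.0 mg).
Greedy by cheapest-per-mg is optimal for a single linear constraint, so the minimum cost is $6.20.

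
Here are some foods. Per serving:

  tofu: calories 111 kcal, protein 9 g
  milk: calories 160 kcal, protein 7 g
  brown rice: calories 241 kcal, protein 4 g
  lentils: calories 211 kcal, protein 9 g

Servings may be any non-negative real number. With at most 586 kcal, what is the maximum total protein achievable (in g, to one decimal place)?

47.5 g

Protein per kcal: tofu 0.08108, milk 0.04375, lentils 0.04265, brown rice 0.0166.
With no serving limits, spend the whole calories allowance on tofu: 586 kcal / 111 kcal × 9 g = 47.5 g.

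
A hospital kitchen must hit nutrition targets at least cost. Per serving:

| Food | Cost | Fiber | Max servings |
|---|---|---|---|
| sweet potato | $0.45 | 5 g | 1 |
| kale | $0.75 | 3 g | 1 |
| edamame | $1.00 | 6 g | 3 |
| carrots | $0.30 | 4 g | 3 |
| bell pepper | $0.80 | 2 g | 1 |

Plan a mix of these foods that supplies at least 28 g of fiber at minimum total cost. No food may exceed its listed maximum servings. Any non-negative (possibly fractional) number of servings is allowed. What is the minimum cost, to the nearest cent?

$3.18

Cost per g of fiber: carrots $0.0750, sweet potato $0.0900, edamame $0.1667, kale $0.2500, bell pepper $0.4000.
Take 3 servings of carrots: +12.0 g fiber for $0.90 (total $0.90, still need 16.0 g).
Take 1 serving of sweet potato: +5.0 g fiber for $0.45 (total $1.35, still need 11.0 g).
Take 1.833 servings of edamame: +11.0 g fiber for $1.83 (total $3.18, still need 0.0 g).
Filling from the cheapest source first is optimal under one linear minimum: $3.18.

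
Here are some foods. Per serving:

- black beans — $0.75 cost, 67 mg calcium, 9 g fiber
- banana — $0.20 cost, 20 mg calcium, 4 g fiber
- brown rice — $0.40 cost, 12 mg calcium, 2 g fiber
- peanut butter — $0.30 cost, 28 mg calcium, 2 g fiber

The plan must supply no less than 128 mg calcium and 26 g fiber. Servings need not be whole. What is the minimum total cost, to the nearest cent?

$1.30

A basic optimal solution has at most two foods positive. Try each food alone and each pair with both targets met exactly.
black beans only: max(128/67, 26/9) = 2.889 servings → $2.17.
banana only: max(128/20, 26/4) = 6.5 servings → $1.30.
brown rice only: max(128/12, 26/2) = 13 servings → $5.20.
peanut butter only: max(128/28, 26/2) = 13 servings → $3.90.
black beans + banana: intersection lies outside the first quadrant.
black beans + brown rice: the both-tight solution has a negative serving — not a feasible corner.
black beans + peanut butter: the both-tight solution has a negative serving — not a feasible corner.
banana + brown rice: intersection lies outside the first quadrant.
banana + peanut butter: the both-tight solution has a negative serving — not a feasible corner.
brown rice + peanut butter with both targets exact would need a negative amount; discard.
So the least-cost plan costs $1.30.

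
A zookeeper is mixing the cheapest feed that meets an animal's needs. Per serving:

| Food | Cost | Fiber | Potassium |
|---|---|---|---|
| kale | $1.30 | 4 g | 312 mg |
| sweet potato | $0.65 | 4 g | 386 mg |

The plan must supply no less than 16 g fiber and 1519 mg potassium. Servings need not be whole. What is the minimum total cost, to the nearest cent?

$2.60

With two linear requirements the optimum uses one or two foods; enumerate the corners.
kale only: max(16/4, 1519/312) = 4.869 servings → $6.33.
sweet potato only: max(16/4, 1519/386) = 4 servings → $2.60.
kale + sweet potato with both tight: 0.3378 servings and 3.662 servings → $2.82.
Cheapest feasible corner: $2.60.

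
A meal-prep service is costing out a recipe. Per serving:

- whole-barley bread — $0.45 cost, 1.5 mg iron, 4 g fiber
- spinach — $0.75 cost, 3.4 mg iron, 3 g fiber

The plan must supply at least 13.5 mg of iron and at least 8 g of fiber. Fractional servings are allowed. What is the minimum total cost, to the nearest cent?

This is a tiny linear program; its minimum lies at a vertex of the feasible set. List the vertices and price them.
whole-barley bread only: max(13.5/1.5, 8/4) = 9 servings → $4.05.
spinach only: max(13.5/3.4, 8/3) = 3.971 servings → $2.98.
whole-barley bread + spinach: the both-tight solution has a negative serving — not a feasible corner.
Cheapest feasible corner: $2.98.

$2.98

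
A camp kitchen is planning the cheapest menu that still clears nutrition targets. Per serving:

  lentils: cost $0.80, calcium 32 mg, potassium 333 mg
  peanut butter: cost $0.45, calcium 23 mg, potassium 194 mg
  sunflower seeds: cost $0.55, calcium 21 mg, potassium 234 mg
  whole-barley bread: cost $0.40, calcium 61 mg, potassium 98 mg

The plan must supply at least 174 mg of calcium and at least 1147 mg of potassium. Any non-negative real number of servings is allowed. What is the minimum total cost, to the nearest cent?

Compare the cost at each extreme point of the feasible region.
lentils only: max(174/32, 1147/333) = 5.438 servings → $4.35.
peanut butter only: max(174/23, 1147/194) = 7.565 servings → $3.40.
sunflower seeds only: max(174/21, 1147/234) = 8.286 servings → $4.56.
whole-barley bread only: max(174/61, 1147/98) = 11.7 servings → $4.68.
lentils + peanut butter: the both-tight solution has a negative serving — not a feasible corner.
lentils + sunflower seeds: intersection lies outside the first quadrant.
lentils + whole-barley bread with both tight: 3.081 servings and 1.236 servings → $2.96.
peanut butter + sunflower seeds: intersection lies outside the first quadrant.
peanut butter + whole-barley bread with both tight: 5.523 servings and 0.7698 servings → $2.79.
sunflower seeds + whole-barley bread with both tight: 4.332 servings and 1.361 servings → $2.93.
Cheapest feasible corner: $2.79.

$2.79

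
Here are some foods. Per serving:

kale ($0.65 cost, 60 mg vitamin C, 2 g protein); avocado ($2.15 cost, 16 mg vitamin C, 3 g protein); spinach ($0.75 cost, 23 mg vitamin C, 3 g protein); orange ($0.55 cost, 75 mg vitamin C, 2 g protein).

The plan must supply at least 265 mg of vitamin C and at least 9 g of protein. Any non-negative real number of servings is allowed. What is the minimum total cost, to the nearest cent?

$2.41

Check every corner: each single food scaled to meet both minima, and each pair solved so both constraints bind.
kale only: max(265/60, 9/2) = 4.5 servings → $2.92.
avocado only: max(265/16, 9/3) = 16.56 servings → $35.61.
spinach only: max(265/23, 9/3) = 11.52 servings → $8.64.
orange only: max(265/75, 9/2) = 4.5 servings → $2.48.
kale + avocado with both tight: 4.399 servings and 0.06757 servings → $3.00.
kale + spinach with both tight: 4.388 servings and 0.07463 servings → $2.91.
kale + orange: intersection lies outside the first quadrant.
avocado + spinach: the both-tight solution has a negative serving — not a feasible corner.
avocado + orange with both tight: 0.7513 servings and 3.373 servings → $3.47.
spinach + orange with both tight: 0.8101 servings and 3.285 servings → $2.41.
The minimum over all feasible corners is $2.41.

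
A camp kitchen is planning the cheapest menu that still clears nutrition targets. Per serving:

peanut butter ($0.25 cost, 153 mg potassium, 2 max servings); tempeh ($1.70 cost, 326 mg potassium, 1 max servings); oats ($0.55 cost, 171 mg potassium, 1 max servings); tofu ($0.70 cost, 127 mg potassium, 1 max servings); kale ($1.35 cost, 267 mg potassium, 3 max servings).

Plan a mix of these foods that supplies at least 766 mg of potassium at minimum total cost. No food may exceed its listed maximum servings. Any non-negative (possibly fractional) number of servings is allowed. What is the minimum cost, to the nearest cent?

$2.51

Cost per mg of potassium: peanut butter $0.0016, oats $0.0032, kale $0.0051, tempeh $0.0052, tofu $0.0055.
Take 2 servings of peanut butter: +306.0 mg potassium for $0.50 (total $0.50, still need 460.0 mg).
Take 1 serving of oats: +171.0 mg potassium for $0.55 (total $1.05, still need 289.0 mg).
Take 1.082 servings of kale: +289.0 mg potassium for $1.46 (total $2.51, still need 0.0 mg).
Filling from the cheapest source first is optimal under one linear minimum: $2.51.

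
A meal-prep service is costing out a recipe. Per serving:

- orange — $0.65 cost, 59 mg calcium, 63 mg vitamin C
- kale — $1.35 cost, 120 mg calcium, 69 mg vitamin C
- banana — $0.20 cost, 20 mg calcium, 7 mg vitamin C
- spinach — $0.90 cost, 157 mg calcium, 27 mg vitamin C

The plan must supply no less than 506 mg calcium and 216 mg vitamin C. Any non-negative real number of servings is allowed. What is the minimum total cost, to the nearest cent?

orange only: max(506/59, 216/63) = 8.576 servings → $5.57.
kale only: max(506/120, 216/69) = 4.217 servings → $5.69.
banana only: max(506/20, 216/7) = 30.86 servings → $6.17.
spinach only: max(506/157, 216/27) = 8 servings → $7.20.
orange + kale: the both-tight solution has a negative serving — not a feasible corner.
orange + banana with both tight: 0.9185 servings and 22.59 servings → $5.12.
orange + spinach with both tight: 2.44 servings and 2.306 servings → $3.66.
kale + banana with both tight: 1.441 servings and 16.66 servings → $5.28.
kale + spinach with both tight: 2.667 servings and 1.185 servings → $4.67.
banana + spinach with both targets exact would need a negative amount; discard.
So the least-cost plan costs $3.66.

$3.66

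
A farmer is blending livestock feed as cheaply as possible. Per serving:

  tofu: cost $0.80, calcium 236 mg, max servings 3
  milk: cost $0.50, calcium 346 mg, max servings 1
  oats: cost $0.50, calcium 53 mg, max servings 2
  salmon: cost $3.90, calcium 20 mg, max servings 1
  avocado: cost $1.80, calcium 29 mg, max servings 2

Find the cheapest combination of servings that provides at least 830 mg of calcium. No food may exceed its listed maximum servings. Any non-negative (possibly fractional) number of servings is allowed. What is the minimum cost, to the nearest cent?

Cost per mg of calcium: milk $0.0014, tofu $0.0034, oats $0.0094, avocado $0.0621, salmon $0.1950.
Take 1 serving of milk: +346.0 mg calcium for $0.50 (total $0.50, still need 484.0 mg).
Take 2.051 servings of tofu: +484.0 mg calcium for $1.64 (total $2.14, still need 0.0 mg).
Filling from the cheapest source first is optimal under one linear minimum: $2.14.

$2.14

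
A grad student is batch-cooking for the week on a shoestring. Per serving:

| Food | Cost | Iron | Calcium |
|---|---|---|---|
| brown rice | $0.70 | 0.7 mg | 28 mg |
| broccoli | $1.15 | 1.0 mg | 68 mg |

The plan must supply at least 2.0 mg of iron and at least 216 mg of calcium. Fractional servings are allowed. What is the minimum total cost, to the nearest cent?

The cheapest plan sits at a corner of the feasible region — with two constraints it uses at most two foods.
brown rice only: max(2.0/0.7, 216/28) = 7.714 servings → $5.40.
broccoli only: max(2.0/1.0, 216/68) = 3.176 servings → $3.65.
brown rice + broccoli with both targets exact would need a negative amount; discard.
Cheapest feasible corner: $3.65.

$3.65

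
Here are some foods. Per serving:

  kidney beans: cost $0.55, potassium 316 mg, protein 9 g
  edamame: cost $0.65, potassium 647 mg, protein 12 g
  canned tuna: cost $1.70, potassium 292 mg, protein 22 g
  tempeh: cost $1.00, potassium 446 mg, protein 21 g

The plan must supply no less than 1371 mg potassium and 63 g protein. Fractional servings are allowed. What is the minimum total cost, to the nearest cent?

Two binding constraints pin down two serving amounts, so the optimal mix uses at most two foods. The candidates are each food alone (scaled to the tighter of potassium/protein) and each pair with both constraints tight.
kidney beans only: max(1371/316, 63/9) = 7 servings → $3.85.
edamame only: max(1371/647, 63/12) = 5.25 servings → $3.41.
canned tuna only: max(1371/292, 63/22) = 4.695 servings → $7.98.
tempeh only: max(1371/446, 63/21) = 3.074 servings → $3.07.
kidney beans + edamame with both targets exact would need a negative amount; discard.
kidney beans + canned tuna with both tight: 2.721 servings and 1.75 servings → $4.47.
kidney beans + tempeh with both tight: 0.2643 servings and 2.887 servings → $3.03.
edamame + canned tuna with both tight: 1.097 servings and 2.266 servings → $4.56.
edamame + tempeh with both tight: 0.08415 servings and 2.952 servings → $3.01.
canned tuna + tempeh: the both-tight solution has a negative serving — not a feasible corner.
So the least-cost plan costs $3.01.

$3.01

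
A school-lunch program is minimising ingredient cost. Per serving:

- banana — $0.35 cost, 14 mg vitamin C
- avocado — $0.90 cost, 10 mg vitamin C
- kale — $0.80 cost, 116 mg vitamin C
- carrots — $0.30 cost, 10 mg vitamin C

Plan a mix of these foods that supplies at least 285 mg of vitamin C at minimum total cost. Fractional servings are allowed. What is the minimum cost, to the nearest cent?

$1.97

Cost per mg of vitamin C: kale $0.0069, banana $0.0250, carrots $0.0300, avocado $0.0900.
With no serving limits, use only kale: 285 mg / 116 mg = 2.457 servings × $0.80 = $1.97.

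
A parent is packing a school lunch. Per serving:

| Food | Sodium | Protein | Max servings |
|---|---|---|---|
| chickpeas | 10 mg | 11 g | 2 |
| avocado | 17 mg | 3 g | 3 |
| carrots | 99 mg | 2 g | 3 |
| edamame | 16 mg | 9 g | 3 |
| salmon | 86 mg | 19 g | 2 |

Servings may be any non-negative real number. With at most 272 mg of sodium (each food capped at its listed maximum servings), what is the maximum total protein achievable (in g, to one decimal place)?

92.6 g

Protein per mg sodium: chickpeas 1.1, edamame 0.5625, salmon 0.2209, avocado 0.1765, carrots 0.0202.
Take 2 servings of chickpeas: uses 20 mg sodium, +22.0 g protein (running total 22.0 g).
Take 3 servings of edamame: uses 48 mg sodium, +27.0 g protein (running total 49.0 g).
Take 2 servings of salmon: uses 172 mg sodium, +38.0 g protein (running total 87.0 g).
Take 1.882 servings of avocado: uses 32 mg sodium, +5.6 g protein (running total 92.6 g).
Greedy by best ratio exhausts the sodium allowance optimally: 92.6 g.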